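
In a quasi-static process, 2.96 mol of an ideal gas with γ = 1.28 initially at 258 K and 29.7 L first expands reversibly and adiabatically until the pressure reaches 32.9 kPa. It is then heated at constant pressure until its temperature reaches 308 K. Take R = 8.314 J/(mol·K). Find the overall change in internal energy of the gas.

4390 J

P₁ = nRT₁/V₁ = 2.96×8.314×258/29.7 = 214 kPa.
Step 1 — Adiabatic: T₂/T₁ = (P₂/P₁)^((γ−1)/γ) ⇒ T₂ = 258×(0.154)^0.219 = 171 K; V₂ = 128 L.
ΔU = nCvΔT = 2.96×29.7×(171−258) = -7620 J.
Q = 0 for an adiabatic process, so W = −ΔU = 7620 J.
State after step 1: P = 32.9 kPa, V = 128 L, T = 171 K.
Step 2 — Isobaric: P stays 32.9 kPa; V/T = const ⇒ T₂ = 308 K, V₂ = 230 L.
W = PΔV = 32.9×(230−128) kPa·L = 3360 J.
ΔU = nCvΔT = 2.96×29.7×(308−171) = 12000 J.
Q = ΔU + W = nCpΔT = 15400 J.
Net over both steps: W = 11000 J, Q = 15400 J, ΔU = 4390 J.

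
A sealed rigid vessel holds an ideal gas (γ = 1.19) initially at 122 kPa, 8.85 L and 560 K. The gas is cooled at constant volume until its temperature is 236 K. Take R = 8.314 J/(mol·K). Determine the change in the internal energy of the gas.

-3290 J

n = P₁V₁/(RT₁) = 122×8.85/(8.314×560) = 0.232 mol.
Isochoric: V stays 8.85 L; P/T = const ⇒ T₂ = 236 K, P₂ = 51.4 kPa.
For an ideal gas ΔU = nCvΔT with Cv = R/(γ−1) = 43.8 J/(mol·K).
ΔU = 0.232×43.8×(236−560) = -3290 J.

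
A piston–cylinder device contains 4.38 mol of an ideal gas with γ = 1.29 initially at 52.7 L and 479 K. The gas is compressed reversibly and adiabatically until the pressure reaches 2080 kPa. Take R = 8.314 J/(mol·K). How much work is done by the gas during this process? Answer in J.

P₁ = nRT₁/V₁ = 4.38×8.314×479/52.7 = 331 kPa.
Adiabatic: T₂/T₁ = (P₂/P₁)^((γ−1)/γ) ⇒ T₂ = 479×(6.28)^0.225 = 724 K; V₂ = 12.7 L.
ΔU = nCvΔT = 4.38×28.7×(724−479) = 30800 J.
Q = 0 for an adiabatic process, so W = −ΔU = -30800 J.

-30800 J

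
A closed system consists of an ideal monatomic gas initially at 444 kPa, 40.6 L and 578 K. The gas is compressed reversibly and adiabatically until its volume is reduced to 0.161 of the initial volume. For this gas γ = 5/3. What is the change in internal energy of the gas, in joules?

64300 J

n = P₁V₁/(RT₁) = 444×40.6/(8.314×578) = 3.75 mol.
Adiabatic: TV^(γ−1) = const ⇒ T₂ = 578×(6.21)^0.667 = 1950 K; PV^γ = const ⇒ P₂ = 9320 kPa.
For an ideal gas ΔU = nCvΔT with Cv = (3/2)R = 12.5 J/(mol·K).
ΔU = 3.75×12.5×(1950−578) = 64300 J.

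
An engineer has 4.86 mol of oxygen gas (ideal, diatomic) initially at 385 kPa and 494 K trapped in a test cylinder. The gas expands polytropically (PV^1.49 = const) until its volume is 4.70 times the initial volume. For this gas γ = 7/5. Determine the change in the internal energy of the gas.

-26500 J

V₁ = nRT₁/P₁ = 4.86×8.314×494/385 = 51.8 L.
Polytropic n=1.49: T₂ = T₁(V₁/V₂)^(n−1) = 494×(0.213)^0.49 = 231 K; P₂ = P₁(V₁/V₂)^n = 38.4 kPa.
For an ideal gas ΔU = nCvΔT with Cv = (5/2)R = 20.8 J/(mol·K).
ΔU = 4.86×20.8×(231−494) = -26500 J.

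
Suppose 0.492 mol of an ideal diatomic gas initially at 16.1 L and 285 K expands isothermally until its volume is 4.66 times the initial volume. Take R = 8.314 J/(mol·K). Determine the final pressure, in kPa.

15.5 kPa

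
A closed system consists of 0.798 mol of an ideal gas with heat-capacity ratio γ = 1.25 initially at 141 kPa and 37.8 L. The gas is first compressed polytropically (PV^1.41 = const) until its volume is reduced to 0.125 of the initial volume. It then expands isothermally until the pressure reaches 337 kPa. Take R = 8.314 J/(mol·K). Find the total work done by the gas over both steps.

8270 J

T₁ = P₁V₁/(nR) = 141×37.8/(0.798×8.314) = 803 K.
Step 1 — Polytropic n=1.41: T₂ = T₁(V₁/V₂)^(n−1) = 803×(8.00)^0.41 = 1880 K; P₂ = P₁(V₁/V₂)^n = 2650 kPa.
W = (P₁V₁−P₂V₂)/(n−1) = (141×37.8−2650×4.72)/0.41 = -17500 J.
ΔU = nCvΔT = 0.798×33.3×(1880−803) = 28700 J.
Q = ΔU + W = 11200 J.
State after step 1: P = 2650 kPa, V = 4.72 L, T = 1880 K.
Step 2 — Isothermal: T stays 1880 K; PV = const ⇒ V₂ = 37.1 L, P₂ = 337 kPa.
ΔU = 0 (ideal gas, T constant).
W = nRT ln(V₂/V₁) = 0.798×8.314×1880×ln(7.85) = 25800 J.
Q = ΔU + W = 25800 J.
Net over both steps: W = 8270 J, Q = 37000 J, ΔU = 28700 J.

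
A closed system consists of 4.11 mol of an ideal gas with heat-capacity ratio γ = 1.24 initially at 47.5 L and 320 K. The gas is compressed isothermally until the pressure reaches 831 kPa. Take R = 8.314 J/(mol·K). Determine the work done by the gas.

P₁ = nRT₁/V₁ = 4.11×8.314×320/47.5 = 230 kPa.
Isothermal: T stays 320 K; PV = const ⇒ V₂ = 13.2 L, P₂ = 831 kPa.
W = nRT ln(V₂/V₁) = 4.11×8.314×320×ln(0.277) = -14000 J.

-14000 J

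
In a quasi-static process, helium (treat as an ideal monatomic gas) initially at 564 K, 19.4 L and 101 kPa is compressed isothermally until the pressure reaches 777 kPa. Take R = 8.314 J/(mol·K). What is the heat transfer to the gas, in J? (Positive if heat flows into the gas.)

n = P₁V₁/(RT₁) = 101×19.4/(8.314×564) = 0.418 mol.
Isothermal: T stays 564 K; PV = const ⇒ V₂ = 2.52 L, P₂ = 777 kPa.
ΔU = 0 (ideal gas, T constant).
W = nRT ln(V₂/V₁) = 0.418×8.314×564×ln(0.130) = -4000 J.
Q = ΔU + W = -4000 J.

-4000 J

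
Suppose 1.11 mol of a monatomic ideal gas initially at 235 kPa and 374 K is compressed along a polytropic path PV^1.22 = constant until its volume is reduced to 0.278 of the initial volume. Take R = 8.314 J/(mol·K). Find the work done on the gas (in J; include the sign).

5100 J

V₁ = nRT₁/P₁ = 1.11×8.314×374/235 = 14.7 L.
Polytropic n=1.22: T₂ = T₁(V₁/V₂)^(n−1) = 374×(3.60)^0.22 = 496 K; P₂ = P₁(V₁/V₂)^n = 1120 kPa.
W = (P₁V₁−P₂V₂)/(n−1) = (235×14.7−1120×4.08)/0.22 = -5100 J.
Work done on the gas = −W_by = 5100 J.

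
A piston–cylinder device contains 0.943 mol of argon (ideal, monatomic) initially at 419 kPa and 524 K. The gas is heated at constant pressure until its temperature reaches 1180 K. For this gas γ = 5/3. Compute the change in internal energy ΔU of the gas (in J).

V₁ = nRT₁/P₁ = 0.943×8.314×524/419 = 9.80 L.
Isobaric: P stays 419 kPa; V/T = const ⇒ T₂ = 1180 K, V₂ = 22.1 L.
For an ideal gas ΔU = nCvΔT with Cv = (3/2)R = 12.5 J/(mol·K).
ΔU = 0.943×12.5×(1180−524) = 7710 J.

7710 J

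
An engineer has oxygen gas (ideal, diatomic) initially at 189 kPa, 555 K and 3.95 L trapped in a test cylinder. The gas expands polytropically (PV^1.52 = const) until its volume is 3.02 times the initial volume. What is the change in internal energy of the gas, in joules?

-816 J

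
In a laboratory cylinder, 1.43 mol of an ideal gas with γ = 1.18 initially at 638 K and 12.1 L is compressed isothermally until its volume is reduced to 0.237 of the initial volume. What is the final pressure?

2650 kPa

P₁ = nRT₁/V₁ = 1.43×8.314×638/12.1 = 627 kPa.
Isothermal: T stays 638 K; PV = const ⇒ V₂ = 2.87 L, P₂ = 2650 kPa.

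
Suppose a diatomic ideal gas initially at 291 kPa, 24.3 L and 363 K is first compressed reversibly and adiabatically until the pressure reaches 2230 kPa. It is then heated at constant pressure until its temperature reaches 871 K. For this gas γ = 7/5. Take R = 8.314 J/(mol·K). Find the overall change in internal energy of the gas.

n = P₁V₁/(RT₁) = 291×24.3/(8.314×363) = 2.34 mol.
Step 1 — Adiabatic: T₂/T₁ = (P₂/P₁)^((γ−1)/γ) ⇒ T₂ = 363×(7.66)^0.286 = 650 K; V₂ = 5.67 L.
ΔU = nCvΔT = 2.34×20.8×(650−363) = 14000 J.
Q = 0 for an adiabatic process, so W = −ΔU = -14000 J.
State after step 1: P = 2230 kPa, V = 5.67 L, T = 650 K.
Step 2 — Isobaric: P stays 2230 kPa; V/T = const ⇒ T₂ = 871 K, V₂ = 7.61 L.
W = PΔV = 2230×(7.61−5.67) kPa·L = 4310 J.
ΔU = nCvΔT = 2.34×20.8×(871−650) = 10800 J.
Q = ΔU + W = nCpΔT = 15100 J.
Net over both steps: W = -9640 J, Q = 15100 J, ΔU = 24700 J.

24700 J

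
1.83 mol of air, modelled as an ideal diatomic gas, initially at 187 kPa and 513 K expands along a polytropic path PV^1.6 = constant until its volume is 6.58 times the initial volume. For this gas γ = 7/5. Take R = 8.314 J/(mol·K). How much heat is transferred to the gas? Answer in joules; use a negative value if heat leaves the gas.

V₁ = nRT₁/P₁ = 1.83×8.314×513/187 = 41.7 L.
Polytropic n=1.6: T₂ = T₁(V₁/V₂)^(n−1) = 513×(0.152)^0.60 = 166 K; P₂ = P₁(V₁/V₂)^n = 9.18 kPa.
W = (P₁V₁−P₂V₂)/(n−1) = (187×41.7−9.18×275)/0.60 = 8810 J.
ΔU = nCvΔT = 1.83×20.8×(166−513) = -13200 J.
Q = ΔU + W = -4400 J.

-4400 J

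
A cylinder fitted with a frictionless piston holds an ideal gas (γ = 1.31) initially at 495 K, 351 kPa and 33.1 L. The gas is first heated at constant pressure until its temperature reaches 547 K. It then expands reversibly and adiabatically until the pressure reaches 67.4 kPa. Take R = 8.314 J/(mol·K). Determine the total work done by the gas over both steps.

14600 J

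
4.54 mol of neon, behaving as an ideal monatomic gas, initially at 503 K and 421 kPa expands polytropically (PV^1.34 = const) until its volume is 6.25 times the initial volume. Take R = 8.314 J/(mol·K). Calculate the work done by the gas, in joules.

25900 J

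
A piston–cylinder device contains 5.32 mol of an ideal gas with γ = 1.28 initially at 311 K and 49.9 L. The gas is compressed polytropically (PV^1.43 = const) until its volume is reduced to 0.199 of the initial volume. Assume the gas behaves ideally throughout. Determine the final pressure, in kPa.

2770 kPa

P₁ = nRT₁/V₁ = 5.32×8.314×311/49.9 = 276 kPa.
Polytropic n=1.43: T₂ = T₁(V₁/V₂)^(n−1) = 311×(5.03)^0.43 = 623 K; P₂ = P₁(V₁/V₂)^n = 2770 kPa.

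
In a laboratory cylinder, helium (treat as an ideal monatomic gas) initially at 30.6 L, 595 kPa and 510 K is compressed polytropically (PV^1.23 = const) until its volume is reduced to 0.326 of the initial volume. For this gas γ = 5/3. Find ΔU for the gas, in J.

n = P₁V₁/(RT₁) = 595×30.6/(8.314×510) = 4.29 mol.
Polytropic n=1.23: T₂ = T₁(V₁/V₂)^(n−1) = 510×(3.07)^0.23 = 660 K; P₂ = P₁(V₁/V₂)^n = 2360 kPa.
For an ideal gas ΔU = nCvΔT with Cv = (3/2)R = 12.5 J/(mol·K).
ΔU = 4.29×12.5×(660−510) = 8030 J.

8030 J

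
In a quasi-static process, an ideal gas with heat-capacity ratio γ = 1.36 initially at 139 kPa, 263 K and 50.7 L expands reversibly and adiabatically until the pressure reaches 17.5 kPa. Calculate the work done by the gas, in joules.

8270 J

n = P₁V₁/(RT₁) = 139×50.7/(8.314×263) = 3.22 mol.
Adiabatic: T₂/T₁ = (P₂/P₁)^((γ−1)/γ) ⇒ T₂ = 263×(0.126)^0.265 = 152 K; V₂ = 233 L.
ΔU = nCvΔT = 3.22×23.1×(152−263) = -8270 J.
Q = 0 for an adiabatic process, so W = −ΔU = 8270 J.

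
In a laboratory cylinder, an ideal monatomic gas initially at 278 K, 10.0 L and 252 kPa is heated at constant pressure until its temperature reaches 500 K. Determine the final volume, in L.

18.0 L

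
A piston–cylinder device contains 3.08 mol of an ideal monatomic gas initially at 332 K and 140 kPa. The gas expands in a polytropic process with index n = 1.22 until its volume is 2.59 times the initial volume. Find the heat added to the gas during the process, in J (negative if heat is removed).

V₁ = nRT₁/P₁ = 3.08×8.314×332/140 = 60.7 L.
Polytropic n=1.22: T₂ = T₁(V₁/V₂)^(n−1) = 332×(0.386)^0.22 = 269 K; P₂ = P₁(V₁/V₂)^n = 43.8 kPa.
W = (P₁V₁−P₂V₂)/(n−1) = (140×60.7−43.8×157)/0.22 = 7300 J.
ΔU = nCvΔT = 3.08×12.5×(269−332) = -2410 J.
Q = ΔU + W = 4890 J.

4890 J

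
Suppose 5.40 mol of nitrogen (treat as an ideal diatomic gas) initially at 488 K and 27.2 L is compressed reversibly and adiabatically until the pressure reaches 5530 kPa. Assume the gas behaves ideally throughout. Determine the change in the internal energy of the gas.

40200 J

P₁ = nRT₁/V₁ = 5.40×8.314×488/27.2 = 805 kPa.
Adiabatic: T₂/T₁ = (P₂/P₁)^((γ−1)/γ) ⇒ T₂ = 488×(6.87)^0.286 = 846 K; V₂ = 6.87 L.
For an ideal gas ΔU = nCvΔT with Cv = (5/2)R = 20.8 J/(mol·K).
ΔU = 5.40×20.8×(846−488) = 40200 J.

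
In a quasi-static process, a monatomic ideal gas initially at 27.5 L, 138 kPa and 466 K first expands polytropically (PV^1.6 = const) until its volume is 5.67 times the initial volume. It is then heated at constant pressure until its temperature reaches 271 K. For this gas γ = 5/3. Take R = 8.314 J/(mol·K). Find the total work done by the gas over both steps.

4960 J

n = P₁V₁/(RT₁) = 138×27.5/(8.314×466) = 0.980 mol.
Step 1 — Polytropic n=1.6: T₂ = T₁(V₁/V₂)^(n−1) = 466×(0.176)^0.60 = 165 K; P₂ = P₁(V₁/V₂)^n = 8.59 kPa.
W = (P₁V₁−P₂V₂)/(n−1) = (138×27.5−8.59×156)/0.60 = 4090 J.
ΔU = nCvΔT = 0.980×12.5×(165−466) = -3680 J.
Q = ΔU + W = 409 J.
State after step 1: P = 8.59 kPa, V = 156 L, T = 165 K.
Step 2 — Isobaric: P stays 8.59 kPa; V/T = const ⇒ T₂ = 271 K, V₂ = 257 L.
W = PΔV = 8.59×(257−156) kPa·L = 867 J.
ΔU = nCvΔT = 0.980×12.5×(271−165) = 1300 J.
Q = ΔU + W = nCpΔT = 2170 J.
Net over both steps: W = 4960 J, Q = 2580 J, ΔU = -2380 J.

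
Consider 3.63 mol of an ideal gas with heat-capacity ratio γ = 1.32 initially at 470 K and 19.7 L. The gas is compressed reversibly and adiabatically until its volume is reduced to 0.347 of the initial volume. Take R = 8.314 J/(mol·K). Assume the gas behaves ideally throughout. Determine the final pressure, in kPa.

P₁ = nRT₁/V₁ = 3.63×8.314×470/19.7 = 720 kPa.
Adiabatic: TV^(γ−1) = const ⇒ T₂ = 470×(2.88)^0.320 = 659 K; PV^γ = const ⇒ P₂ = 2910 kPa.

2910 kPa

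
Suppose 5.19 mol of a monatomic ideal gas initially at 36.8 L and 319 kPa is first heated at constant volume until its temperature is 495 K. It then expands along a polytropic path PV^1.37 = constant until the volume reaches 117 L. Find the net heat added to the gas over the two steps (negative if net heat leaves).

23400 J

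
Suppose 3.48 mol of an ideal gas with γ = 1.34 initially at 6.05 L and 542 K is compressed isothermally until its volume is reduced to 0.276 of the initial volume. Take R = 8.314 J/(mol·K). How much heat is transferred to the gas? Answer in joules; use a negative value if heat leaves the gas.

P₁ = nRT₁/V₁ = 3.48×8.314×542/6.05 = 2590 kPa.
Isothermal: T stays 542 K; PV = const ⇒ V₂ = 1.67 L, P₂ = 9390 kPa.
ΔU = 0 (ideal gas, T constant).
W = nRT ln(V₂/V₁) = 3.48×8.314×542×ln(0.276) = -20200 J.
Q = ΔU + W = -20200 J.

-20200 J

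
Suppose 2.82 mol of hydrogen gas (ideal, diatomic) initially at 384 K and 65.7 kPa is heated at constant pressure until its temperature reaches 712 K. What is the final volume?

254 L

V₁ = nRT₁/P₁ = 2.82×8.314×384/65.7 = 137 L.
Isobaric: P stays 65.7 kPa; V/T = const ⇒ T₂ = 712 K, V₂ = 254 L.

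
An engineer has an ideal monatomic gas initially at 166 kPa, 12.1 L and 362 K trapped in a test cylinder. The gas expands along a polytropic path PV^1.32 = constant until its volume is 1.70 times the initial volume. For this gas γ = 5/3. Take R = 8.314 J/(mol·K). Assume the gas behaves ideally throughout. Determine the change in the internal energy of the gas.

n = P₁V₁/(RT₁) = 166×12.1/(8.314×362) = 0.667 mol.
Polytropic n=1.32: T₂ = T₁(V₁/V₂)^(n−1) = 362×(0.588)^0.32 = 305 K; P₂ = P₁(V₁/V₂)^n = 82.4 kPa.
For an ideal gas ΔU = nCvΔT with Cv = (3/2)R = 12.5 J/(mol·K).
ΔU = 0.667×12.5×(305−362) = -471 J.

-471 J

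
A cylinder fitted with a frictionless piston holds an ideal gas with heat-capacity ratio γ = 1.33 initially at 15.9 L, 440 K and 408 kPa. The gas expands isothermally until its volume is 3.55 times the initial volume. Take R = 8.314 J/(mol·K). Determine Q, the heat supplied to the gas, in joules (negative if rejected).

8220 J

n = P₁V₁/(RT₁) = 408×15.9/(8.314×440) = 1.77 mol.
Isothermal: T stays 440 K; PV = const ⇒ V₂ = 56.4 L, P₂ = 115 kPa.
ΔU = 0 (ideal gas, T constant).
W = nRT ln(V₂/V₁) = 1.77×8.314×440×ln(3.55) = 8220 J.
Q = ΔU + W = 8220 J.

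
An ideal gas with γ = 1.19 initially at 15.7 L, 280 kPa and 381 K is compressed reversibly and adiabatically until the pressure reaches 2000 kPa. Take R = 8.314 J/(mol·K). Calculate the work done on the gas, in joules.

n = P₁V₁/(RT₁) = 280×15.7/(8.314×381) = 1.39 mol.
Adiabatic: T₂/T₁ = (P₂/P₁)^((γ−1)/γ) ⇒ T₂ = 381×(7.14)^0.160 = 522 K; V₂ = 3.01 L.
ΔU = nCvΔT = 1.39×43.8×(522−381) = 8530 J.
Q = 0 for an adiabatic process, so W = −ΔU = -8530 J.
Work done on the gas = −W_by = 8530 J.

8530 J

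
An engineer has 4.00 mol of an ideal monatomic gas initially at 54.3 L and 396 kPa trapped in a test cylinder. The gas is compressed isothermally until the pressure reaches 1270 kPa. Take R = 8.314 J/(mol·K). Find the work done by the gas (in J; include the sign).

T₁ = P₁V₁/(nR) = 396×54.3/(4.00×8.314) = 647 K.
Isothermal: T stays 647 K; PV = const ⇒ V₂ = 16.9 L, P₂ = 1270 kPa.
W = nRT ln(V₂/V₁) = 4.00×8.314×647×ln(0.312) = -25100 J.

-25100 J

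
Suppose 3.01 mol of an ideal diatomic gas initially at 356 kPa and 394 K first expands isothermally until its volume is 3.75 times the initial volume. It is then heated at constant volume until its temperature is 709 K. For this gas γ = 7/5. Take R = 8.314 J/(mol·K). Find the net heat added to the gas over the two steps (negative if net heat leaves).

32700 J

V₁ = nRT₁/P₁ = 3.01×8.314×394/356 = 27.7 L.
Step 1 — Isothermal: T stays 394 K; PV = const ⇒ V₂ = 104 L, P₂ = 94.9 kPa.
ΔU = 0 (ideal gas, T constant).
W = nRT ln(V₂/V₁) = 3.01×8.314×394×ln(3.75) = 13000 J.
Q = ΔU + W = 13000 J.
State after step 1: P = 94.9 kPa, V = 104 L, T = 394 K.
Step 2 — Isochoric: V stays 104 L; P/T = const ⇒ T₂ = 709 K, P₂ = 171 kPa.
W = 0 (no volume change).
ΔU = nCvΔT = 3.01×20.8×(709−394) = 19700 J.
Q = ΔU = 19700 J.
Net over both steps: W = 13000 J, Q = 32700 J, ΔU = 19700 J.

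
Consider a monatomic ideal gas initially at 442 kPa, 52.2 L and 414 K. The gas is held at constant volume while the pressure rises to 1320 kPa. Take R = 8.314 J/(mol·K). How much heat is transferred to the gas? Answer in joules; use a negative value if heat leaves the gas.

68700 J

n = P₁V₁/(RT₁) = 442×52.2/(8.314×414) = 6.70 mol.
Isochoric: V stays 52.2 L; P/T = const ⇒ T₂ = 1240 K, P₂ = 1320 kPa.
W = 0 (no volume change).
ΔU = nCvΔT = 6.70×12.5×(1240−414) = 68700 J.
Q = ΔU = 68700 J.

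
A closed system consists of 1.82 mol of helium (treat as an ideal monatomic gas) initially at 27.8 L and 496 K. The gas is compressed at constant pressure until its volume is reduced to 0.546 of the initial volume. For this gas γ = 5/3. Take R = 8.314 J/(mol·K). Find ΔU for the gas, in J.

-5110 J

P₁ = nRT₁/V₁ = 1.82×8.314×496/27.8 = 270 kPa.
Isobaric: P stays 270 kPa; V/T = const ⇒ T₂ = 271 K, V₂ = 15.2 L.
For an ideal gas ΔU = nCvΔT with Cv = (3/2)R = 12.5 J/(mol·K).
ΔU = 1.82×12.5×(271−496) = -5110 J.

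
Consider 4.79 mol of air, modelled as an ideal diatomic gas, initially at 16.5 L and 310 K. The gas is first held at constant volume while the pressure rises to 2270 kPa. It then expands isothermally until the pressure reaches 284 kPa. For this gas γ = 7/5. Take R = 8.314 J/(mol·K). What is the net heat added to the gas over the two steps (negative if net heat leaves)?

P₁ = nRT₁/V₁ = 4.79×8.314×310/16.5 = 748 kPa.
Step 1 — Isochoric: V stays 16.5 L; P/T = const ⇒ T₂ = 941 K, P₂ = 2270 kPa.
W = 0 (no volume change).
ΔU = nCvΔT = 4.79×20.8×(941−310) = 62800 J.
Q = ΔU = 62800 J.
State after step 1: P = 2270 kPa, V = 16.5 L, T = 941 K.
Step 2 — Isothermal: T stays 941 K; PV = const ⇒ V₂ = 132 L, P₂ = 284 kPa.
ΔU = 0 (ideal gas, T constant).
W = nRT ln(V₂/V₁) = 4.79×8.314×941×ln(7.99) = 77900 J.
Q = ΔU + W = 77900 J.
Net over both steps: W = 77900 J, Q = 141000 J, ΔU = 62800 J.

141000 J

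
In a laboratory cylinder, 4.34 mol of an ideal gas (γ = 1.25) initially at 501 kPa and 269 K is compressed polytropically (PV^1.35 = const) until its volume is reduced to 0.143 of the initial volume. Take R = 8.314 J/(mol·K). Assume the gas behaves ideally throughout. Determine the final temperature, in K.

V₁ = nRT₁/P₁ = 4.34×8.314×269/501 = 19.4 L.
Polytropic n=1.35: T₂ = T₁(V₁/V₂)^(n−1) = 269×(6.99)^0.35 = 531 K; P₂ = P₁(V₁/V₂)^n = 6920 kPa.

531 K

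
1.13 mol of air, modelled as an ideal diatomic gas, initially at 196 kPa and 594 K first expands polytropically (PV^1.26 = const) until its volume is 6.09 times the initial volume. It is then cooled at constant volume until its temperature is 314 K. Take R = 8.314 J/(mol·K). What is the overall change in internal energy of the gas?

-6580 J

V₁ = nRT₁/P₁ = 1.13×8.314×594/196 = 28.5 L.
Step 1 — Polytropic n=1.26: T₂ = T₁(V₁/V₂)^(n−1) = 594×(0.164)^0.26 = 371 K; P₂ = P₁(V₁/V₂)^n = 20.1 kPa.
W = (P₁V₁−P₂V₂)/(n−1) = (196×28.5−20.1×173)/0.26 = 8050 J.
ΔU = nCvΔT = 1.13×20.8×(371−594) = -5230 J.
Q = ΔU + W = 2820 J.
State after step 1: P = 20.1 kPa, V = 173 L, T = 371 K.
Step 2 — Isochoric: V stays 173 L; P/T = const ⇒ T₂ = 314 K, P₂ = 17.0 kPa.
W = 0 (no volume change).
ΔU = nCvΔT = 1.13×20.8×(314−371) = -1350 J.
Q = ΔU = -1350 J.
Net over both steps: W = 8050 J, Q = 1470 J, ΔU = -6580 J.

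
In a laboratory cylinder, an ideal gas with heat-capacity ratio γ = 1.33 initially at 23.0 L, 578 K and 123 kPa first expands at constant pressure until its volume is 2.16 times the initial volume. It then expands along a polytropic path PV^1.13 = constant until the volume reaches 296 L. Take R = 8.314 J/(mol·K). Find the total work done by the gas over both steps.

13000 J

n = P₁V₁/(RT₁) = 123×23.0/(8.314×578) = 0.589 mol.
Step 1 — Isobaric: P stays 123 kPa; V/T = const ⇒ T₂ = 1250 K, V₂ = 49.7 L.
W = PΔV = 123×(49.7−23.0) kPa·L = 3280 J.
ΔU = nCvΔT = 0.589×25.2×(1250−578) = 9940 J.
Q = ΔU + W = nCpΔT = 13200 J.
State after step 1: P = 123 kPa, V = 49.7 L, T = 1250 K.
Step 2 — Polytropic n=1.13: T₂ = T₁(V₁/V₂)^(n−1) = 1250×(0.168)^0.13 = 990 K; P₂ = P₁(V₁/V₂)^n = 16.4 kPa.
W = (P₁V₁−P₂V₂)/(n−1) = (123×49.7−16.4×296)/0.13 = 9730 J.
ΔU = nCvΔT = 0.589×25.2×(990−1250) = -3830 J.
Q = ΔU + W = 5900 J.
Net over both steps: W = 13000 J, Q = 19100 J, ΔU = 6110 J.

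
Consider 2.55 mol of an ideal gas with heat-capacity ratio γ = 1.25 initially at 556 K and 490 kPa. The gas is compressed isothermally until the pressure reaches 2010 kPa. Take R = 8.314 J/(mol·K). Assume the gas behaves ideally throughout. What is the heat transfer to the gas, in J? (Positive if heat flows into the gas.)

V₁ = nRT₁/P₁ = 2.55×8.314×556/490 = 24.1 L.
Isothermal: T stays 556 K; PV = const ⇒ V₂ = 5.86 L, P₂ = 2010 kPa.
ΔU = 0 (ideal gas, T constant).
W = nRT ln(V₂/V₁) = 2.55×8.314×556×ln(0.244) = -16600 J.
Q = ΔU + W = -16600 J.

-16600 J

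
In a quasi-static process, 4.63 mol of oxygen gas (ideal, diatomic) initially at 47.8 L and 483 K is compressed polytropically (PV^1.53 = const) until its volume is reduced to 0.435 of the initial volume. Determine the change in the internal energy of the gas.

25800 J

P₁ = nRT₁/V₁ = 4.63×8.314×483/47.8 = 389 kPa.
Polytropic n=1.53: T₂ = T₁(V₁/V₂)^(n−1) = 483×(2.30)^0.53 = 751 K; P₂ = P₁(V₁/V₂)^n = 1390 kPa.
For an ideal gas ΔU = nCvΔT with Cv = (5/2)R = 20.8 J/(mol·K).
ΔU = 4.63×20.8×(751−483) = 25800 J.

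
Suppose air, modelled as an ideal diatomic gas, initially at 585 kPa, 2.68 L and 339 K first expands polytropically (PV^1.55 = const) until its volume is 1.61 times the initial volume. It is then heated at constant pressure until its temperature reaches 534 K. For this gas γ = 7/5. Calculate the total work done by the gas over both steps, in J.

1920 J

n = P₁V₁/(RT₁) = 585×2.68/(8.314×339) = 0.556 mol.
Step 1 — Polytropic n=1.55: T₂ = T₁(V₁/V₂)^(n−1) = 339×(0.621)^0.55 = 261 K; P₂ = P₁(V₁/V₂)^n = 280 kPa.
W = (P₁V₁−P₂V₂)/(n−1) = (585×2.68−280×4.31)/0.55 = 657 J.
ΔU = nCvΔT = 0.556×20.8×(261−339) = -903 J.
Q = ΔU + W = -246 J.
State after step 1: P = 280 kPa, V = 4.31 L, T = 261 K.
Step 2 — Isobaric: P stays 280 kPa; V/T = const ⇒ T₂ = 534 K, V₂ = 8.83 L.
W = PΔV = 280×(8.83−4.31) kPa·L = 1260 J.
ΔU = nCvΔT = 0.556×20.8×(534−261) = 3160 J.
Q = ΔU + W = nCpΔT = 4420 J.
Net over both steps: W = 1920 J, Q = 4170 J, ΔU = 2250 J.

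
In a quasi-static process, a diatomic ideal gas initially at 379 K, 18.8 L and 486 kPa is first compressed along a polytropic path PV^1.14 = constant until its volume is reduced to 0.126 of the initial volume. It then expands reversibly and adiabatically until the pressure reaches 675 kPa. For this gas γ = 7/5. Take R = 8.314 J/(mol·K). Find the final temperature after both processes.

283 K

n = P₁V₁/(RT₁) = 486×18.8/(8.314×379) = 2.90 mol.
Step 1 — Polytropic n=1.14: T₂ = T₁(V₁/V₂)^(n−1) = 379×(7.94)^0.14 = 507 K; P₂ = P₁(V₁/V₂)^n = 5150 kPa.
W = (P₁V₁−P₂V₂)/(n−1) = (486×18.8−5150×2.37)/0.14 = -22000 J.
ΔU = nCvΔT = 2.90×20.8×(507−379) = 7680 J.
Q = ΔU + W = -14300 J.
State after step 1: P = 5150 kPa, V = 2.37 L, T = 507 K.
Step 2 — Adiabatic: T₂/T₁ = (P₂/P₁)^((γ−1)/γ) ⇒ T₂ = 507×(0.131)^0.286 = 283 K; V₂ = 10.1 L.
ΔU = nCvΔT = 2.90×20.8×(283−507) = -13400 J.
Q = 0 for an adiabatic process, so W = −ΔU = 13400 J.
Net over both steps: W = -8510 J, Q = -14300 J, ΔU = -5760 J.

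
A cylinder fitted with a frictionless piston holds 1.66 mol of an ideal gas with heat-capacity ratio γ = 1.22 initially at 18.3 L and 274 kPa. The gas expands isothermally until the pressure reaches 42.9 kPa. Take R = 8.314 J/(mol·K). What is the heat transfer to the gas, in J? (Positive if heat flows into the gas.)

T₁ = P₁V₁/(nR) = 274×18.3/(1.66×8.314) = 363 K.
Isothermal: T stays 363 K; PV = const ⇒ V₂ = 117 L, P₂ = 42.9 kPa.
ΔU = 0 (ideal gas, T constant).
W = nRT ln(V₂/V₁) = 1.66×8.314×363×ln(6.39) = 9300 J.
Q = ΔU + W = 9300 J.

9300 J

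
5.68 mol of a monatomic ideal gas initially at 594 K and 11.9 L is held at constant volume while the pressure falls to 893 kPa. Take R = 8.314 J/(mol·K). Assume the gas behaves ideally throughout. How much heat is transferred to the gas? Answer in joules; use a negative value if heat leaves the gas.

P₁ = nRT₁/V₁ = 5.68×8.314×594/11.9 = 2360 kPa.
Isochoric: V stays 11.9 L; P/T = const ⇒ T₂ = 225 K, P₂ = 893 kPa.
W = 0 (no volume change).
ΔU = nCvΔT = 5.68×12.5×(225−594) = -26100 J.
Q = ΔU = -26100 J.

-26100 J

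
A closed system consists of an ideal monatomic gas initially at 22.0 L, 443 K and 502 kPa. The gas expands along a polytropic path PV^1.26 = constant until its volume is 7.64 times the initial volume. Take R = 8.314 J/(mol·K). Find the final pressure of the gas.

38.7 kPa

Polytropic n=1.26: T₂ = T₁(V₁/V₂)^(n−1) = 443×(0.131)^0.26 = 261 K; P₂ = P₁(V₁/V₂)^n = 38.7 kPa.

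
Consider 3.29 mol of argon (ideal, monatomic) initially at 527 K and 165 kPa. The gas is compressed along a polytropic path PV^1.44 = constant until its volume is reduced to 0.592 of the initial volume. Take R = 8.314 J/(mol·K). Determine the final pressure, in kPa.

V₁ = nRT₁/P₁ = 3.29×8.314×527/165 = 87.4 L.
Polytropic n=1.44: T₂ = T₁(V₁/V₂)^(n−1) = 527×(1.69)^0.44 = 664 K; P₂ = P₁(V₁/V₂)^n = 351 kPa.

351 kPa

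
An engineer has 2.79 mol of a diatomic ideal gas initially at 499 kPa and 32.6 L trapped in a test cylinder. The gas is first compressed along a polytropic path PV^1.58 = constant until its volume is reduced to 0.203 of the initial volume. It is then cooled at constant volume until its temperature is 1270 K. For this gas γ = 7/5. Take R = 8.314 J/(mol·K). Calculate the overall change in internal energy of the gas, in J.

33000 J

T₁ = P₁V₁/(nR) = 499×32.6/(2.79×8.314) = 701 K.
Step 1 — Polytropic n=1.58: T₂ = T₁(V₁/V₂)^(n−1) = 701×(4.93)^0.58 = 1770 K; P₂ = P₁(V₁/V₂)^n = 6200 kPa.
W = (P₁V₁−P₂V₂)/(n−1) = (499×32.6−6200×6.62)/0.58 = -42700 J.
ΔU = nCvΔT = 2.79×20.8×(1770−701) = 61900 J.
Q = ΔU + W = 19200 J.
State after step 1: P = 6200 kPa, V = 6.62 L, T = 1770 K.
Step 2 — Isochoric: V stays 6.62 L; P/T = const ⇒ T₂ = 1270 K, P₂ = 4450 kPa.
W = 0 (no volume change).
ΔU = nCvΔT = 2.79×20.8×(1270−1770) = -28900 J.
Q = ΔU = -28900 J.
Net over both steps: W = -42700 J, Q = -9690 J, ΔU = 33000 J.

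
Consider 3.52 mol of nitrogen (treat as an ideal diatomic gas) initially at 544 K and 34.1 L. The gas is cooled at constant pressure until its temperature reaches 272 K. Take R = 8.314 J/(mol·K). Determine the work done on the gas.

7960 J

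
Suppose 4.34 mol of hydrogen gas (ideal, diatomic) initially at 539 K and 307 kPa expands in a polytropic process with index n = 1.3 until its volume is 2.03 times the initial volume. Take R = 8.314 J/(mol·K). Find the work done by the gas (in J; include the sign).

12400 J

V₁ = nRT₁/P₁ = 4.34×8.314×539/307 = 63.4 L.
Polytropic n=1.3: T₂ = T₁(V₁/V₂)^(n−1) = 539×(0.493)^0.30 = 436 K; P₂ = P₁(V₁/V₂)^n = 122 kPa.
W = (P₁V₁−P₂V₂)/(n−1) = (307×63.4−122×129)/0.30 = 12400 J.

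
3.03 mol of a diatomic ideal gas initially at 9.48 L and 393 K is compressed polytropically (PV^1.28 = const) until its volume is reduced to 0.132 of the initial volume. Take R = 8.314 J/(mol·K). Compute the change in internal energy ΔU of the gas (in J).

18900 J

P₁ = nRT₁/V₁ = 3.03×8.314×393/9.48 = 1040 kPa.
Polytropic n=1.28: T₂ = T₁(V₁/V₂)^(n−1) = 393×(7.58)^0.28 = 693 K; P₂ = P₁(V₁/V₂)^n = 13900 kPa.
For an ideal gas ΔU = nCvΔT with Cv = (5/2)R = 20.8 J/(mol·K).
ΔU = 3.03×20.8×(693−393) = 18900 J.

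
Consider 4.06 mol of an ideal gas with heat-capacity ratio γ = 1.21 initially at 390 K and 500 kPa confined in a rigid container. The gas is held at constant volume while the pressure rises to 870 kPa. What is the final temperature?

V₁ = nRT₁/P₁ = 4.06×8.314×390/500 = 26.3 L.
Isochoric: V stays 26.3 L; P/T = const ⇒ T₂ = 679 K, P₂ = 870 kPa.

679 K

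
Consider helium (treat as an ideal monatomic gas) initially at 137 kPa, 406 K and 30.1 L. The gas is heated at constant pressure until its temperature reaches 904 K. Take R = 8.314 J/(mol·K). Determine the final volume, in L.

67.0 L

Isobaric: P stays 137 kPa; V/T = const ⇒ T₂ = 904 K, V₂ = 67.0 L.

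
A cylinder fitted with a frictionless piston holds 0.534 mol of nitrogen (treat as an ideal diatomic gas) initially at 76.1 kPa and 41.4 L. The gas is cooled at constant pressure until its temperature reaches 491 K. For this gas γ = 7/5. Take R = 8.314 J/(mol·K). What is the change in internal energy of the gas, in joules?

T₁ = P₁V₁/(nR) = 76.1×41.4/(0.534×8.314) = 710 K.
Isobaric: P stays 76.1 kPa; V/T = const ⇒ T₂ = 491 K, V₂ = 28.6 L.
For an ideal gas ΔU = nCvΔT with Cv = (5/2)R = 20.8 J/(mol·K).
ΔU = 0.534×20.8×(491−710) = -2430 J.

-2430 J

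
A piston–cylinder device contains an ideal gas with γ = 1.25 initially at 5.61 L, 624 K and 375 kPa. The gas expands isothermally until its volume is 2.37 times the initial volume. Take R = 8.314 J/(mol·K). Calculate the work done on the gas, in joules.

n = P₁V₁/(RT₁) = 375×5.61/(8.314×624) = 0.406 mol.
Isothermal: T stays 624 K; PV = const ⇒ V₂ = 13.3 L, P₂ = 158 kPa.
W = nRT ln(V₂/V₁) = 0.406×8.314×624×ln(2.37) = 1820 J.
Work done on the gas = −W_by = -1820 J.

-1820 J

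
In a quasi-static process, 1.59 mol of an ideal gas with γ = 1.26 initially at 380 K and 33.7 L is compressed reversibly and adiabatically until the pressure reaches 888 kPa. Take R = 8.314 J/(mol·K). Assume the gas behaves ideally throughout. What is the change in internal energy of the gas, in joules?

8600 J

P₁ = nRT₁/V₁ = 1.59×8.314×380/33.7 = 149 kPa.
Adiabatic: T₂/T₁ = (P₂/P₁)^((γ−1)/γ) ⇒ T₂ = 380×(5.96)^0.206 = 549 K; V₂ = 8.18 L.
For an ideal gas ΔU = nCvΔT with Cv = R/(γ−1) = 32.0 J/(mol·K).
ΔU = 1.59×32.0×(549−380) = 8600 J.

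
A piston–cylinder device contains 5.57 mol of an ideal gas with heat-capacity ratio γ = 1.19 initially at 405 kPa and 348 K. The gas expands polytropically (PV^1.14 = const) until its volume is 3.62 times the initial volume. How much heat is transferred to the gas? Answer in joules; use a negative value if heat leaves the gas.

V₁ = nRT₁/P₁ = 5.57×8.314×348/405 = 39.8 L.
Polytropic n=1.14: T₂ = T₁(V₁/V₂)^(n−1) = 348×(0.276)^0.14 = 291 K; P₂ = P₁(V₁/V₂)^n = 93.4 kPa.
W = (P₁V₁−P₂V₂)/(n−1) = (405×39.8−93.4×144)/0.14 = 19000 J.
ΔU = nCvΔT = 5.57×43.8×(291−348) = -14000 J.
Q = ΔU + W = 4990 J.

4990 J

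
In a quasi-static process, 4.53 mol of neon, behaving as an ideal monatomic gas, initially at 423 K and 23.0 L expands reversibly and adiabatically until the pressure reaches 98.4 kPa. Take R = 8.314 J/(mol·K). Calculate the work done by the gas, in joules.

12900 J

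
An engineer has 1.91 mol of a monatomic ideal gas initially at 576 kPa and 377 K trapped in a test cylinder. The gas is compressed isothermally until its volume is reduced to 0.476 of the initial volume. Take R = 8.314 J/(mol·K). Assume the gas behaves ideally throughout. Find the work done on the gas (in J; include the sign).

4440 J

V₁ = nRT₁/P₁ = 1.91×8.314×377/576 = 10.4 L.
Isothermal: T stays 377 K; PV = const ⇒ V₂ = 4.95 L, P₂ = 1210 kPa.
W = nRT ln(V₂/V₁) = 1.91×8.314×377×ln(0.476) = -4440 J.
Work done on the gas = −W_by = 4440 J.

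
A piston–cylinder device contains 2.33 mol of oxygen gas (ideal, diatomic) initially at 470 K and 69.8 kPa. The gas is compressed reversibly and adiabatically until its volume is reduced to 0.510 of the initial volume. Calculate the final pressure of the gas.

179 kPa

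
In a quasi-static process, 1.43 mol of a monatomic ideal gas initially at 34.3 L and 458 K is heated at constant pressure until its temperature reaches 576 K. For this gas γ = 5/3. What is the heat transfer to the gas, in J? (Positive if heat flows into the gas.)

3510 J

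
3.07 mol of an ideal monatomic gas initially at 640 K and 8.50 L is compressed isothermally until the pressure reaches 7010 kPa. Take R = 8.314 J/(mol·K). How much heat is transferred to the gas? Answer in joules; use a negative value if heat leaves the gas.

-21100 J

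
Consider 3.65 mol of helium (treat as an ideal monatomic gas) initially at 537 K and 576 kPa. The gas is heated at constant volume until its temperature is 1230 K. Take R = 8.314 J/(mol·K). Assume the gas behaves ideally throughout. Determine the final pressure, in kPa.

1320 kPa

V₁ = nRT₁/P₁ = 3.65×8.314×537/576 = 28.3 L.
Isochoric: V stays 28.3 L; P/T = const ⇒ T₂ = 1230 K, P₂ = 1320 kPa.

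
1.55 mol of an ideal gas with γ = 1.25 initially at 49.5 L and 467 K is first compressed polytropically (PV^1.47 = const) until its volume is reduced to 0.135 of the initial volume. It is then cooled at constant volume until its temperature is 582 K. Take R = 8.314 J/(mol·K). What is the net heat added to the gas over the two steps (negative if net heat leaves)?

P₁ = nRT₁/V₁ = 1.55×8.314×467/49.5 = 122 kPa.
Step 1 — Polytropic n=1.47: T₂ = T₁(V₁/V₂)^(n−1) = 467×(7.41)^0.47 = 1200 K; P₂ = P₁(V₁/V₂)^n = 2310 kPa.
W = (P₁V₁−P₂V₂)/(n−1) = (122×49.5−2310×6.68)/0.47 = -20000 J.
ΔU = nCvΔT = 1.55×33.3×(1200−467) = 37600 J.
Q = ΔU + W = 17600 J.
State after step 1: P = 2310 kPa, V = 6.68 L, T = 1200 K.
Step 2 — Isochoric: V stays 6.68 L; P/T = const ⇒ T₂ = 582 K, P₂ = 1120 kPa.
W = 0 (no volume change).
ΔU = nCvΔT = 1.55×33.3×(582−1200) = -31700 J.
Q = ΔU = -31700 J.
Net over both steps: W = -20000 J, Q = -14100 J, ΔU = 5930 J.

-14100 J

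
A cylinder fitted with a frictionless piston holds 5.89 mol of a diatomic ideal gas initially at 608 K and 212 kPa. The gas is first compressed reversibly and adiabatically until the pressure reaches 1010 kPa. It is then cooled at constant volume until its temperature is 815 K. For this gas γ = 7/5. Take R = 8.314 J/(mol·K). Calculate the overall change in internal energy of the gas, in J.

V₁ = nRT₁/P₁ = 5.89×8.314×608/212 = 140 L.
Step 1 — Adiabatic: T₂/T₁ = (P₂/P₁)^((γ−1)/γ) ⇒ T₂ = 608×(4.76)^0.286 = 950 K; V₂ = 46.0 L.
ΔU = nCvΔT = 5.89×20.8×(950−608) = 41800 J.
Q = 0 for an adiabatic process, so W = −ΔU = -41800 J.
State after step 1: P = 1010 kPa, V = 46.0 L, T = 950 K.
Step 2 — Isochoric: V stays 46.0 L; P/T = const ⇒ T₂ = 815 K, P₂ = 867 kPa.
W = 0 (no volume change).
ΔU = nCvΔT = 5.89×20.8×(815−950) = -16500 J.
Q = ΔU = -16500 J.
Net over both steps: W = -41800 J, Q = -16500 J, ΔU = 25300 J.

25300 J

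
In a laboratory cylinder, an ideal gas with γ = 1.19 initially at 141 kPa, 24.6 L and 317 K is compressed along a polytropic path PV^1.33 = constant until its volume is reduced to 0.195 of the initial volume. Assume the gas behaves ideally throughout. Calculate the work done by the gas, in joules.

-7520 J

n = P₁V₁/(RT₁) = 141×24.6/(8.314×317) = 1.32 mol.
Polytropic n=1.33: T₂ = T₁(V₁/V₂)^(n−1) = 317×(5.13)^0.33 = 544 K; P₂ = P₁(V₁/V₂)^n = 1240 kPa.
W = (P₁V₁−P₂V₂)/(n−1) = (141×24.6−1240×4.80)/0.33 = -7520 J.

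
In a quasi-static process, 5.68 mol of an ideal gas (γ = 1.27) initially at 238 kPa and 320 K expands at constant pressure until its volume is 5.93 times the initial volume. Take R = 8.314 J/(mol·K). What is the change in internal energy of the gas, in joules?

V₁ = nRT₁/P₁ = 5.68×8.314×320/238 = 63.5 L.
Isobaric: P stays 238 kPa; V/T = const ⇒ T₂ = 1900 K, V₂ = 377 L.
For an ideal gas ΔU = nCvΔT with Cv = R/(γ−1) = 30.8 J/(mol·K).
ΔU = 5.68×30.8×(1900−320) = 276000 J.

276000 J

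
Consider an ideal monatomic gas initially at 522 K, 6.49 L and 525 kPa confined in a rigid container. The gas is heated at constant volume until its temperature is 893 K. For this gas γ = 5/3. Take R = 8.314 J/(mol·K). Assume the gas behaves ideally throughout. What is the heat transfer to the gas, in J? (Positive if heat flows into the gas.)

n = P₁V₁/(RT₁) = 525×6.49/(8.314×522) = 0.785 mol.
Isochoric: V stays 6.49 L; P/T = const ⇒ T₂ = 893 K, P₂ = 898 kPa.
W = 0 (no volume change).
ΔU = nCvΔT = 0.785×12.5×(893−522) = 3630 J.
Q = ΔU = 3630 J.

3630 J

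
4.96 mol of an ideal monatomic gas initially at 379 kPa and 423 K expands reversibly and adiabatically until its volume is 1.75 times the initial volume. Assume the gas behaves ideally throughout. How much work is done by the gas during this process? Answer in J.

8150 J

V₁ = nRT₁/P₁ = 4.96×8.314×423/379 = 46.0 L.
Adiabatic: TV^(γ−1) = const ⇒ T₂ = 423×(0.571)^0.667 = 291 K; PV^γ = const ⇒ P₂ = 149 kPa.
ΔU = nCvΔT = 4.96×12.5×(291−423) = -8150 J.
Q = 0 for an adiabatic process, so W = −ΔU = 8150 J.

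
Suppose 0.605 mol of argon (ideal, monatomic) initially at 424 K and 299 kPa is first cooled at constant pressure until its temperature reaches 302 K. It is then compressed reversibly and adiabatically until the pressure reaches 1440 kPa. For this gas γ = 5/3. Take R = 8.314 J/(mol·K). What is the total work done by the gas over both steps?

-2610 J

V₁ = nRT₁/P₁ = 0.605×8.314×424/299 = 7.13 L.
Step 1 — Isobaric: P stays 299 kPa; V/T = const ⇒ T₂ = 302 K, V₂ = 5.08 L.
W = PΔV = 299×(5.08−7.13) kPa·L = -614 J.
ΔU = nCvΔT = 0.605×12.5×(302−424) = -920 J.
Q = ΔU + W = nCpΔT = -1530 J.
State after step 1: P = 299 kPa, V = 5.08 L, T = 302 K.
Step 2 — Adiabatic: T₂/T₁ = (P₂/P₁)^((γ−1)/γ) ⇒ T₂ = 302×(4.82)^0.400 = 566 K; V₂ = 1.98 L.
ΔU = nCvΔT = 0.605×12.5×(566−302) = 1990 J.
Q = 0 for an adiabatic process, so W = −ΔU = -1990 J.
Net over both steps: W = -2610 J, Q = -1530 J, ΔU = 1070 J.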